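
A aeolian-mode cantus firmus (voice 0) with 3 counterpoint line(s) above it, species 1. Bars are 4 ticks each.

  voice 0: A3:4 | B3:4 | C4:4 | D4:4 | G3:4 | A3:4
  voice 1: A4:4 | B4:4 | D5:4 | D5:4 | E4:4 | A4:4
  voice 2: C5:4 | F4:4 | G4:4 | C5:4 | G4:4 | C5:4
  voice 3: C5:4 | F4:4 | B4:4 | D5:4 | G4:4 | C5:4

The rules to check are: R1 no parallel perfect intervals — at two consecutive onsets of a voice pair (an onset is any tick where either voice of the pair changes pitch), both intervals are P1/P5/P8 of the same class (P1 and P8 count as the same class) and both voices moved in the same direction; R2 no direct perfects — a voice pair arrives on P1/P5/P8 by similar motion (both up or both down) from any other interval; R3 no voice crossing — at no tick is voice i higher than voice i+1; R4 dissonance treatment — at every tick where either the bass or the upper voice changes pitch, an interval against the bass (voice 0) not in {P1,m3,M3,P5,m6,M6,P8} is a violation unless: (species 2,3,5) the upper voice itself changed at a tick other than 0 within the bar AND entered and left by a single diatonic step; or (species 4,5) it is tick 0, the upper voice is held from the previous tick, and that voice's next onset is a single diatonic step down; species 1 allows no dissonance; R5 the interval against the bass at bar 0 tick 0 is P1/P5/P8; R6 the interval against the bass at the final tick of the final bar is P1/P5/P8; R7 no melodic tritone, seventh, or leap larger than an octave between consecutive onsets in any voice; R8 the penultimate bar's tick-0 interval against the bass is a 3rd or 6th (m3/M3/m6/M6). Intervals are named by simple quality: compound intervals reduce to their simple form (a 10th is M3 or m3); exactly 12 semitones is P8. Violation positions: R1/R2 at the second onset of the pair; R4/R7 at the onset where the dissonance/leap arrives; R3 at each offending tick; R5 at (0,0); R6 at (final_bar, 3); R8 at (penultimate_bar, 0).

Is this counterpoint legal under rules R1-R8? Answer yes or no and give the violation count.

bar 0: v0=A3 v1=A4 v2=C5 v3=C5 (m3)
bar 1: v0=B3 v1=B4 v2=F4 v3=F4 (TT)
bar 2: v0=C4 v1=D5 v2=G4 v3=B4 (M7)
bar 3: v0=D4 v1=D5 v2=C5 v3=D5 (P8)
bar 4: v0=G3 v1=E4 v2=G4 v3=G4 (P8)
bar 5: v0=A3 v1=A4 v2=C5 v3=C5 (m3)
  R5 @ bar0.0: opens on m3
  R5 @ bar0.0: opens on m3
  R1 @ bar1.0: A3/A4 P8 -> B3/B4 P8 similar
  R1 @ bar1.0: C5/C5 P1 -> F4/F4 P1 similar
  R3 @ bar1.0: B4 above F4
  R4 @ bar1.0: B3/F4 TT untreated
  R4 @ bar1.0: B3/F4 TT untreated
  R3 @ bar1.1: B4 above F4
  R3 @ bar1.2: B4 above F4
  R3 @ bar1.3: B4 above F4
  R2 @ bar2.0: B3/F4 TT -> C4/G4 P5 similar
  R2 @ bar2.0: B4/F4 TT -> D5/G4 P5 similar
  R3 @ bar2.0: D5 above G4
  R4 @ bar2.0: C4/D5 M2 untreated
  R4 @ bar2.0: C4/B4 M7 untreated
  R7 @ bar2.0: F4->B4 leap 6st
  R3 @ bar2.1: D5 above G4
  R3 @ bar2.2: D5 above G4
  R3 @ bar2.3: D5 above G4
  R2 @ bar3.0: C4/B4 M7 -> D4/D5 P8 similar
  R3 @ bar3.0: D5 above C5
  R4 @ bar3.0: D4/C5 m7 untreated
  R3 @ bar3.1: D5 above C5
  R3 @ bar3.2: D5 above C5
  R3 @ bar3.3: D5 above C5
  R1 @ bar4.0: D4/D5 P8 -> G3/G4 P8 similar
  R2 @ bar4.0: D4/C5 m7 -> G3/G4 P8 similar
  R2 @ bar4.0: C5/D5 M2 -> G4/G4 P1 similar
  R7 @ bar4.0: D5->E4 leap 10st
  R8 @ bar4.0: penult P8 not 3rd/6th
  R8 @ bar4.0: penult P8 not 3rd/6th
  R1 @ bar5.0: G4/G4 P1 -> C5/C5 P1 similar
  R2 @ bar5.0: G3/E4 M6 -> A3/A4 P8 similar
  R6 @ bar5.3: closes on m3
  R6 @ bar5.3: closes on m3

No (35 violations)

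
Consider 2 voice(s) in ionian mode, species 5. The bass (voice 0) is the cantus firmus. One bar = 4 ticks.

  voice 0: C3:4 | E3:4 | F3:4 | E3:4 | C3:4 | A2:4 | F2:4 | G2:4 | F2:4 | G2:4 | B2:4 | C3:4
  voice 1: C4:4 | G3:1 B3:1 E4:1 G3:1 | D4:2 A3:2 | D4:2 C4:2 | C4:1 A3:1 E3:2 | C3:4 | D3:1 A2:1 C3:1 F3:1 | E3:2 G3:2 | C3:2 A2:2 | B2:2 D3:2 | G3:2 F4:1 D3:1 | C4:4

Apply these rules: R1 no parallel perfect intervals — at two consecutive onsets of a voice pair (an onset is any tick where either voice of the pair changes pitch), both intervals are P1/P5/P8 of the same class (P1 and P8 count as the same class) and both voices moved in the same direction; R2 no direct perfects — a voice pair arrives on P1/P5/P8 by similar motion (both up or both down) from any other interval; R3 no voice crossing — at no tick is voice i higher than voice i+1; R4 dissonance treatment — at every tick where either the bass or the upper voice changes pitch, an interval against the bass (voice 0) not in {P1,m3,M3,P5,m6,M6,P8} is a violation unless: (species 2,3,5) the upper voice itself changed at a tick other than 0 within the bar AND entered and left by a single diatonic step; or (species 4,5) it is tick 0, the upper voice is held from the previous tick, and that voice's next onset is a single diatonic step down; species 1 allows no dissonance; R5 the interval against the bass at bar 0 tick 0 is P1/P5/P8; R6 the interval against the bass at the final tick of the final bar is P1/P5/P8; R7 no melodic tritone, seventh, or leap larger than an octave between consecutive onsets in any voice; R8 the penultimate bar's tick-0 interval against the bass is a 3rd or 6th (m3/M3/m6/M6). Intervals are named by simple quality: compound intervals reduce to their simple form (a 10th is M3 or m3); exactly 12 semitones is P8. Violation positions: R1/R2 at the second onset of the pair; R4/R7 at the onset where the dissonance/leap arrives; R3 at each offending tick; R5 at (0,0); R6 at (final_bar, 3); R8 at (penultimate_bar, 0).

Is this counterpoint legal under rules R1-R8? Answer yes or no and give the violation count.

bar 0: v0=C3 v1=C4 (P8)
bar 1: v0=E3 v1=G3 (m3)
bar 2: v0=F3 v1=D4 (M6)
bar 3: v0=E3 v1=D4 (m7)
bar 4: v0=C3 v1=C4 (P8)
bar 5: v0=A2 v1=C3 (m3)
bar 6: v0=F2 v1=D3 (M6)
bar 7: v0=G2 v1=E3 (M6)
bar 8: v0=F2 v1=C3 (P5)
bar 9: v0=G2 v1=B2 (M3)
bar 10: v0=B2 v1=G3 (m6)
bar 11: v0=C3 v1=C4 (P8)
  R4 @ bar3.0: E3/D4 m7 untreated
  R2 @ bar8.0: G2/G3 P8 -> F2/C3 P5 similar
  R4 @ bar10.2: B2/F4 TT untreated
  R7 @ bar10.2: G3->F4 leap 10st
  R7 @ bar10.3: F4->D3 leap 15st
  R2 @ bar11.0: B2/D3 m3 -> C3/C4 P8 similar
  R7 @ bar11.0: D3->C4 leap 10st

No (7 violations)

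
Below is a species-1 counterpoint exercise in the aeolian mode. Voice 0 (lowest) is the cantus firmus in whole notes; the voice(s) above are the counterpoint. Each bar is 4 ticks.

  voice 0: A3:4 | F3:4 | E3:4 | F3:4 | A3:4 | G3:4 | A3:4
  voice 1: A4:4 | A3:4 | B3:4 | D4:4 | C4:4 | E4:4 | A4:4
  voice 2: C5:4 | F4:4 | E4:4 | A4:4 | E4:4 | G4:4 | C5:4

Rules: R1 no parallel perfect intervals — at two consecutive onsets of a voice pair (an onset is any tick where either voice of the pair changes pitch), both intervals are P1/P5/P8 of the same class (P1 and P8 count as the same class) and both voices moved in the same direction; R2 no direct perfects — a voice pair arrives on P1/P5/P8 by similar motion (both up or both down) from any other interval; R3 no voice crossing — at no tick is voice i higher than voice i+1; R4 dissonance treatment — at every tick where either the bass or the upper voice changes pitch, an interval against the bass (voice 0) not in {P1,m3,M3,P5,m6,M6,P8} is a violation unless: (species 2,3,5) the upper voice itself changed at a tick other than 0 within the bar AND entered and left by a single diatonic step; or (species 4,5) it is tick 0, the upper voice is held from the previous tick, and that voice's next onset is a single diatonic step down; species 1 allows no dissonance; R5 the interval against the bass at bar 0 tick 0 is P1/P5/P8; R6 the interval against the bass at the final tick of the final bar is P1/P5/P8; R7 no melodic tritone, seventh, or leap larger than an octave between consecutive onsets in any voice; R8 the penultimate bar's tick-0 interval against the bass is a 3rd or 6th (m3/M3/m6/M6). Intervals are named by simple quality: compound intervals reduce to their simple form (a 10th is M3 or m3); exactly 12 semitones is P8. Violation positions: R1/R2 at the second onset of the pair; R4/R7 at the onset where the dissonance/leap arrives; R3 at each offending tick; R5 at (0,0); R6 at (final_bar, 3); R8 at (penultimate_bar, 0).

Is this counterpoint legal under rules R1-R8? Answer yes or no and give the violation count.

bar 0: v0=A3 v1=A4 v2=C5 (m3)
bar 1: v0=F3 v1=A3 v2=F4 (P8)
bar 2: v0=E3 v1=B3 v2=E4 (P8)
bar 3: v0=F3 v1=D4 v2=A4 (M3)
bar 4: v0=A3 v1=C4 v2=E4 (P5)
bar 5: v0=G3 v1=E4 v2=G4 (P8)
bar 6: v0=A3 v1=A4 v2=C5 (m3)
  R5 @ bar0.0: opens on m3
  R2 @ bar1.0: A3/C5 m3 -> F3/F4 P8 similar
  R1 @ bar2.0: F3/F4 P8 -> E3/E4 P8 similar
  R2 @ bar3.0: B3/E4 P4 -> D4/A4 P5 similar
  R8 @ bar5.0: penult P8 not 3rd/6th
  R2 @ bar6.0: G3/E4 M6 -> A3/A4 P8 similar
  R6 @ bar6.3: closes on m3

No (7 violations)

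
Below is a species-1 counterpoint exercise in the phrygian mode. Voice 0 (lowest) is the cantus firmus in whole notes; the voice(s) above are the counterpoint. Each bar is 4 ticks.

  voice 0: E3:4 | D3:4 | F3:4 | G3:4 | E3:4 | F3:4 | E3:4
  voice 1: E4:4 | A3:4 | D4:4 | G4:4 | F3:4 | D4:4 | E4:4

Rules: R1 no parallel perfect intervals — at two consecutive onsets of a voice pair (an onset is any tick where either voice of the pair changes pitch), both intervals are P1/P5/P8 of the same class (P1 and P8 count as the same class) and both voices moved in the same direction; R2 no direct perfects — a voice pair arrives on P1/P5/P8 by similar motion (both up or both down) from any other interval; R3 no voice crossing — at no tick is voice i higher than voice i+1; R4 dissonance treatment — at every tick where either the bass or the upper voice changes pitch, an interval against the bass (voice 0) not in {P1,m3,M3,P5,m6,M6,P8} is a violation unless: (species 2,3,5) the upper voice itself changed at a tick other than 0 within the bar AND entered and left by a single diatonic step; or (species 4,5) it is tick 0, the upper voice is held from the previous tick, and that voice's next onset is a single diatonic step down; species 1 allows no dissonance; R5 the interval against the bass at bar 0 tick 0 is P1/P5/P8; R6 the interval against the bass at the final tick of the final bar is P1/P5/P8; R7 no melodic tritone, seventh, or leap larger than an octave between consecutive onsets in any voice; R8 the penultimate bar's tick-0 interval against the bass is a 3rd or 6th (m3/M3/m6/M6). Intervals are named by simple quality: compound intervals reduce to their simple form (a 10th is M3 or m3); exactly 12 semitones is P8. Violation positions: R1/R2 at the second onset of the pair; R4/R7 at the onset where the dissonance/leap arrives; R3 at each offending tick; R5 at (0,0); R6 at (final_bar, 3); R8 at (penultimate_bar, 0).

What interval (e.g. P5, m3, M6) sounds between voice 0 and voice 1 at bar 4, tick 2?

voice 0=E3 voice 1=F3 -> m2

m2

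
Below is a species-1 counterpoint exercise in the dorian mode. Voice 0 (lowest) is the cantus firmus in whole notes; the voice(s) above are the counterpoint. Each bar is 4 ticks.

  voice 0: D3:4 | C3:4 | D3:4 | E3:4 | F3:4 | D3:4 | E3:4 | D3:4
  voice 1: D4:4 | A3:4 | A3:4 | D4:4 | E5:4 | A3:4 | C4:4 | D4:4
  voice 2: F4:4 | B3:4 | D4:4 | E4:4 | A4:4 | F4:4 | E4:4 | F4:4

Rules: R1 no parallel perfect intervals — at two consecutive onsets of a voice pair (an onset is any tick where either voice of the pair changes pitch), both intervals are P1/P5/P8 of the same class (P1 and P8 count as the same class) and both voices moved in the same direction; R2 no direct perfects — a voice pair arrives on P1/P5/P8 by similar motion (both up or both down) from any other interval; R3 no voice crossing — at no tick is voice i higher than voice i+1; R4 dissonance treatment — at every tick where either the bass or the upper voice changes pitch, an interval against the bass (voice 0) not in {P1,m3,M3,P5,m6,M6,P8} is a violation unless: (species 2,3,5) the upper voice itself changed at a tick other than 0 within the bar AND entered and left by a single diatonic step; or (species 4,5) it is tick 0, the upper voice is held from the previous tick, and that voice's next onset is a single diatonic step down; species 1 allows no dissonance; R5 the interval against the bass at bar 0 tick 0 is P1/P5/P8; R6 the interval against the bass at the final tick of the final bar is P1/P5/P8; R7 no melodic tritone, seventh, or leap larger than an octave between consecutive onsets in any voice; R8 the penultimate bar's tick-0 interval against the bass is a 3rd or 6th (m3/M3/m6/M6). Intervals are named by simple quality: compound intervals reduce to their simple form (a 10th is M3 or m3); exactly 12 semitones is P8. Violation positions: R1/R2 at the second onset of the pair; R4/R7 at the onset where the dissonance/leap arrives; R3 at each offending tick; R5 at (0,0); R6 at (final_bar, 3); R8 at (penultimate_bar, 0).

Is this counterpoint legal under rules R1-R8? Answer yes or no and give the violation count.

bar 0: v0=D3 v1=D4 v2=F4 (m3)
bar 1: v0=C3 v1=A3 v2=B3 (M7)
bar 2: v0=D3 v1=A3 v2=D4 (P8)
bar 3: v0=E3 v1=D4 v2=E4 (P8)
bar 4: v0=F3 v1=E5 v2=A4 (M3)
bar 5: v0=D3 v1=A3 v2=F4 (m3)
bar 6: v0=E3 v1=C4 v2=E4 (P8)
bar 7: v0=D3 v1=D4 v2=F4 (m3)
  R5 @ bar0.0: opens on m3
  R4 @ bar1.0: C3/B3 M7 untreated
  R7 @ bar1.0: F4->B3 leap 6st
  R2 @ bar2.0: C3/B3 M7 -> D3/D4 P8 similar
  R1 @ bar3.0: D3/D4 P8 -> E3/E4 P8 similar
  R4 @ bar3.0: E3/D4 m7 untreated
  R2 @ bar4.0: D4/E4 M2 -> E5/A4 P5 similar
  R3 @ bar4.0: E5 above A4
  R4 @ bar4.0: F3/E5 M7 untreated
  R7 @ bar4.0: D4->E5 leap 14st
  R3 @ bar4.1: E5 above A4
  R3 @ bar4.2: E5 above A4
  R3 @ bar4.3: E5 above A4
  R2 @ bar5.0: F3/E5 M7 -> D3/A3 P5 similar
  R7 @ bar5.0: E5->A3 leap 19st
  R8 @ bar6.0: penult P8 not 3rd/6th
  R6 @ bar7.3: closes on m3

No (17 violations)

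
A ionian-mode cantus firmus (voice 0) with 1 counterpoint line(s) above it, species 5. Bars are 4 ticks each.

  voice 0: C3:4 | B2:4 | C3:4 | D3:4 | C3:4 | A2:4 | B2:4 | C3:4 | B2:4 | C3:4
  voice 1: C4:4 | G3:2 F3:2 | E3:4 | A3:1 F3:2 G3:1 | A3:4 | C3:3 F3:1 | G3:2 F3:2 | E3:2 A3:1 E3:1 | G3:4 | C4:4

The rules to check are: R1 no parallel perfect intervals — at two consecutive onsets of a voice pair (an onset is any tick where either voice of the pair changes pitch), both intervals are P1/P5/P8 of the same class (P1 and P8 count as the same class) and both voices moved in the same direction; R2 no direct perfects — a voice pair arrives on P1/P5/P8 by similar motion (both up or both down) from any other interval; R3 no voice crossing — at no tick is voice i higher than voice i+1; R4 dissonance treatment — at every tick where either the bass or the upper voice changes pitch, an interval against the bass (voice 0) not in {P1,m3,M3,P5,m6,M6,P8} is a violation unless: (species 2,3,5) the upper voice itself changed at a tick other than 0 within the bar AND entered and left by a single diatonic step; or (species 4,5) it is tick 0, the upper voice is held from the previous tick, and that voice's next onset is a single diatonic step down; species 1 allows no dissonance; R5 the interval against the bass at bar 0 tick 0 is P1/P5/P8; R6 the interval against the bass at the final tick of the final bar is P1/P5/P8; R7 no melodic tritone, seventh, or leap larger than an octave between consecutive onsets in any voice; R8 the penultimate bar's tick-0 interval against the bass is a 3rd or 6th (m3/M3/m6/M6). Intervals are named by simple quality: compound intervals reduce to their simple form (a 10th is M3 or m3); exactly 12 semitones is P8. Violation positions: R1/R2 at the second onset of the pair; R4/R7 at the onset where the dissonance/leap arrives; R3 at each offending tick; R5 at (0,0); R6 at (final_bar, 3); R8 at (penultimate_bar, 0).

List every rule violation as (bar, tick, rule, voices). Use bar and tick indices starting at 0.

bar 0: v0=C3 v1=C4 downbeat P8
bar 1: v0=B2 v1=G3 downbeat m6
bar 2: v0=C3 v1=E3 downbeat M3
bar 3: v0=D3 v1=A3 downbeat P5
bar 4: v0=C3 v1=A3 downbeat M6
bar 5: v0=A2 v1=C3 downbeat m3
bar 6: v0=B2 v1=G3 downbeat m6
bar 7: v0=C3 v1=E3 downbeat M3
bar 8: v0=B2 v1=G3 downbeat m6
bar 9: v0=C3 v1=C4 downbeat P8
  -> R2 @ bar 3 tick 0 v(0, 1): C3/E3 M3 -> D3/A3 P5 similar
  -> R2 @ bar 9 tick 0 v(0, 1): B2/G3 m6 -> C3/C4 P8 similar

(3, 0, R2, (0, 1))
(9, 0, R2, (0, 1))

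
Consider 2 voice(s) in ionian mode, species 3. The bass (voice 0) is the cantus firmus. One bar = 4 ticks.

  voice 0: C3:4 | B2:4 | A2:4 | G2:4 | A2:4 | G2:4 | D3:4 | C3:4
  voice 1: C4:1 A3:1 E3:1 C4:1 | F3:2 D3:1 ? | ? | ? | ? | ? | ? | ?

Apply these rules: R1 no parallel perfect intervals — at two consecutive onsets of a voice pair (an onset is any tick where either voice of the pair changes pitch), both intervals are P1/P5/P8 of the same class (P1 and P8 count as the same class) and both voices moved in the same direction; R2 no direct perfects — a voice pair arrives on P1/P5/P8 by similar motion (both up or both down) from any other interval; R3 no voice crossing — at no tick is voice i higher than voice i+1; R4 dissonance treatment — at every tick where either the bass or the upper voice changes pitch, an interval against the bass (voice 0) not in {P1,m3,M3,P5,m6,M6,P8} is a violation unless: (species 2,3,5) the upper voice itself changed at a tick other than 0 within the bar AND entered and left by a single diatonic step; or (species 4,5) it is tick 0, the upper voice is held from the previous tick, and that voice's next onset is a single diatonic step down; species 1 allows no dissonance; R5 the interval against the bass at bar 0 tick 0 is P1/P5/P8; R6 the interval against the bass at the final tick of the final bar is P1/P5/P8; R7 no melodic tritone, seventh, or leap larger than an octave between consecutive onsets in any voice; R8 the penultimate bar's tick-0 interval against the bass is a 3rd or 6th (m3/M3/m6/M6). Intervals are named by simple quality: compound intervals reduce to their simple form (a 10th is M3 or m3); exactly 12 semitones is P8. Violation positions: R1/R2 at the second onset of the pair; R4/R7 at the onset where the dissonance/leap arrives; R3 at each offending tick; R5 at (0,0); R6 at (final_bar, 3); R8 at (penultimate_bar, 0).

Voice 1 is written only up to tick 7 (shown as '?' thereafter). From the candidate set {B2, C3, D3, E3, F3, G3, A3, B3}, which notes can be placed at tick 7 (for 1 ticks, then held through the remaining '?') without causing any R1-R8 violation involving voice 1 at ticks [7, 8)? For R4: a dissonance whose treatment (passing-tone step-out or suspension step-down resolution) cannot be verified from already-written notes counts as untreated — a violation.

B2: legal
C3: violates R4
D3: legal
E3: violates R4
F3: violates R4
G3: legal
A3: violates R4
B3: legal

{B2, B3, D3, G3}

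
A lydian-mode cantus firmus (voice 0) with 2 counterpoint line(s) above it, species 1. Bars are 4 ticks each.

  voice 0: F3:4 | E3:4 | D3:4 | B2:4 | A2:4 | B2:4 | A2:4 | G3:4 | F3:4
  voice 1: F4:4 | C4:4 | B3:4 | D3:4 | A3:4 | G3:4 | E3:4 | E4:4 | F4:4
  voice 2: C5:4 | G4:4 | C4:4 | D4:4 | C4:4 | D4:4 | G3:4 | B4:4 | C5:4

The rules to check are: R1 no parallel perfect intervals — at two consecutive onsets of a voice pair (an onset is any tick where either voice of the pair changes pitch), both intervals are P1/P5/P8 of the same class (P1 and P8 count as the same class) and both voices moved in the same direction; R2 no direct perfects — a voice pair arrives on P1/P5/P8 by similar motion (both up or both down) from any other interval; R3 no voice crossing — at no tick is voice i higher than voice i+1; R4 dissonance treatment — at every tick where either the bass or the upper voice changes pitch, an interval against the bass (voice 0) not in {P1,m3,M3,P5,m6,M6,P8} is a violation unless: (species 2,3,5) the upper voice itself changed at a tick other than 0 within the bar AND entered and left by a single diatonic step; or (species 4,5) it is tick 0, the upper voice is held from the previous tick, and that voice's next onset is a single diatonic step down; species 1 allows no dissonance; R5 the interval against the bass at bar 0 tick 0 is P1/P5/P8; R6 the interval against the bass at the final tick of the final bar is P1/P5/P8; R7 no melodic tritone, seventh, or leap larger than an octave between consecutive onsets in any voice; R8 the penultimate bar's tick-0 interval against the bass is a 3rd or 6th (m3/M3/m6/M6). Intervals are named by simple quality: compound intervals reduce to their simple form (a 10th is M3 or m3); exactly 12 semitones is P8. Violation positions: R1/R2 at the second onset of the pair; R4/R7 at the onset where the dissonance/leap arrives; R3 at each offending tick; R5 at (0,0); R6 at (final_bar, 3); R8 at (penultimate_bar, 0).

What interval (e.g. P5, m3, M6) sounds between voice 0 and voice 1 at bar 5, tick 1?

voice 0=B2 voice 1=G3 -> m6

m6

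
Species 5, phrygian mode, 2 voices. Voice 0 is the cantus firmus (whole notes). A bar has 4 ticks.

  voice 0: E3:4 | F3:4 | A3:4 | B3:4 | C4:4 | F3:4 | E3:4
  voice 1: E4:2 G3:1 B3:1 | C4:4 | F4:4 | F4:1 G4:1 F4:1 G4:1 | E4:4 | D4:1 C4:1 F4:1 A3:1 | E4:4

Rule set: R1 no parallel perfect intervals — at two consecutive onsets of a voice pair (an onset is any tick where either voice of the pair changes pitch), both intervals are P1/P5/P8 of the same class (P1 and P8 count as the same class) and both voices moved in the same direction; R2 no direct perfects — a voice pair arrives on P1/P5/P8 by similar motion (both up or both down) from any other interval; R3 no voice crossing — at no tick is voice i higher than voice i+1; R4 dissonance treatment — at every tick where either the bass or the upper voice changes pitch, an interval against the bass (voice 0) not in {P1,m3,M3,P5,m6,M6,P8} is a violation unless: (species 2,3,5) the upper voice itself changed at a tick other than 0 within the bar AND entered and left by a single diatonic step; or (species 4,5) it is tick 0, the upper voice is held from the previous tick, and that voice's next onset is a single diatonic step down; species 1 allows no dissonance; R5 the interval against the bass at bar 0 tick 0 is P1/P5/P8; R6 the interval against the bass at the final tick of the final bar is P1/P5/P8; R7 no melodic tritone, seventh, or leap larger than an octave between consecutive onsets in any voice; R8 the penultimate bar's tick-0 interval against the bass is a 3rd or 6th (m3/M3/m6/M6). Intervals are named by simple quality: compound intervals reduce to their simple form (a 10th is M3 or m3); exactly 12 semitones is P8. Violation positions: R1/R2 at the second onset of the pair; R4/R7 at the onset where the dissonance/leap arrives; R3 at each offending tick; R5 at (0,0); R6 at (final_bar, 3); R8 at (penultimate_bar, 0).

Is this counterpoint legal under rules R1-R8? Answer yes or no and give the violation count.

bar 0: v0=E3 v1=E4 (P8)
bar 1: v0=F3 v1=C4 (P5)
bar 2: v0=A3 v1=F4 (m6)
bar 3: v0=B3 v1=F4 (TT)
bar 4: v0=C4 v1=E4 (M3)
bar 5: v0=F3 v1=D4 (M6)
bar 6: v0=E3 v1=E4 (P8)
  R1 @ bar1.0: E3/B3 P5 -> F3/C4 P5 similar
  R4 @ bar3.0: B3/F4 TT untreated

No (2 violations)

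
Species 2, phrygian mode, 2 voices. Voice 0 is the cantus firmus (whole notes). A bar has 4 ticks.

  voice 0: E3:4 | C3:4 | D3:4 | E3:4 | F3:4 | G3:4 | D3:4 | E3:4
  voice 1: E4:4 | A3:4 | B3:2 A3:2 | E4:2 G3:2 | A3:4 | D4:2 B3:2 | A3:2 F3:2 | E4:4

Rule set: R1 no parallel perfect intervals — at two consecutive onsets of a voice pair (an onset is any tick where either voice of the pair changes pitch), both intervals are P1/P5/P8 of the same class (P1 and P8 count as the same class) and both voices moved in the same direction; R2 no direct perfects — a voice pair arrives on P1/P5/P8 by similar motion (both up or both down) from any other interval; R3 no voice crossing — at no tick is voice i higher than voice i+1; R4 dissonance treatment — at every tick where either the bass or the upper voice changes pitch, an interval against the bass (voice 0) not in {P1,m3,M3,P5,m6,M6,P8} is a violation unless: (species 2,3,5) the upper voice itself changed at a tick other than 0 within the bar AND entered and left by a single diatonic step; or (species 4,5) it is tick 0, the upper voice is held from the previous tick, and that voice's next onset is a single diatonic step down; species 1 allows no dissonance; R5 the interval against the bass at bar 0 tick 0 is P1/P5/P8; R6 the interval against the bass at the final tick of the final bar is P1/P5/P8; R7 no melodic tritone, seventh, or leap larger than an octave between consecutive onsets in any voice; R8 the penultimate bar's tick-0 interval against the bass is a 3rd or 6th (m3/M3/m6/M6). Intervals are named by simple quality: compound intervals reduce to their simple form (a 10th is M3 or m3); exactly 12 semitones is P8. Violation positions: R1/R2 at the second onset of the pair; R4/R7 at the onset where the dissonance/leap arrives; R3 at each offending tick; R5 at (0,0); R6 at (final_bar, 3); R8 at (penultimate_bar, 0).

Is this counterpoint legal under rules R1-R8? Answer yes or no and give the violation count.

bar 0: v0=E3 v1=E4 (P8)
bar 1: v0=C3 v1=A3 (M6)
bar 2: v0=D3 v1=B3 (M6)
bar 3: v0=E3 v1=E4 (P8)
bar 4: v0=F3 v1=A3 (M3)
bar 5: v0=G3 v1=D4 (P5)
bar 6: v0=D3 v1=A3 (P5)
bar 7: v0=E3 v1=E4 (P8)
  R2 @ bar3.0: D3/A3 P5 -> E3/E4 P8 similar
  R2 @ bar5.0: F3/A3 M3 -> G3/D4 P5 similar
  R2 @ bar6.0: G3/B3 M3 -> D3/A3 P5 similar
  R8 @ bar6.0: penult P5 not 3rd/6th
  R2 @ bar7.0: D3/F3 m3 -> E3/E4 P8 similar
  R7 @ bar7.0: F3->E4 leap 11st

No (6 violations)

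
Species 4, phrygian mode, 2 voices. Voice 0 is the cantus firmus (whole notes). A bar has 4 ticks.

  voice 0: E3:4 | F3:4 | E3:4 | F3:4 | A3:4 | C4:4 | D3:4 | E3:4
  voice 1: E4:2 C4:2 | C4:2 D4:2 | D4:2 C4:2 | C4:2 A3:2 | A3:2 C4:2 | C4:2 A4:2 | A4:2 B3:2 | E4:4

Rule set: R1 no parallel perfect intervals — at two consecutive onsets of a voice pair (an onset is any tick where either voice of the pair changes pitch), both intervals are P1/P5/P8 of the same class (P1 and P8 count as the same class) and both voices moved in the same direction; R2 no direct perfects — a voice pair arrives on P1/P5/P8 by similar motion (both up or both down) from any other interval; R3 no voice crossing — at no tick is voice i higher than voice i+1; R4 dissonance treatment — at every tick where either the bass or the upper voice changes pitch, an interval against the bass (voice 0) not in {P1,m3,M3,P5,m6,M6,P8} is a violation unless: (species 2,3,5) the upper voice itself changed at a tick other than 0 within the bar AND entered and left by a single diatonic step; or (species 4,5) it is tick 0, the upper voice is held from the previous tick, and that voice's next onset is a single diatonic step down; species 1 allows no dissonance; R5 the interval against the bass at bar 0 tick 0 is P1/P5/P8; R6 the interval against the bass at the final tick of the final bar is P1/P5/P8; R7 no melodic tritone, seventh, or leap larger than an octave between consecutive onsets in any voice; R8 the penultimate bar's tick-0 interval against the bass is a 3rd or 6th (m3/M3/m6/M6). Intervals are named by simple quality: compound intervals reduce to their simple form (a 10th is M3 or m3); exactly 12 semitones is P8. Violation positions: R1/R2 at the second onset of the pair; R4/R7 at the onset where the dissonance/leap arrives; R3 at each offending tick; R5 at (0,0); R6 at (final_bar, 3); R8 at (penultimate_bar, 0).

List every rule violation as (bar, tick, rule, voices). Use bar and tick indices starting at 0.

(6, 0, R7, (0,))
(6, 0, R8, (0, 1))
(6, 2, R7, (1,))
(7, 0, R2, (0, 1))

bar 0: v0=E3 v1=E4 downbeat P8
bar 1: v0=F3 v1=C4 downbeat P5
bar 2: v0=E3 v1=D4 downbeat m7
bar 3: v0=F3 v1=C4 downbeat P5
bar 4: v0=A3 v1=A3 downbeat P1
bar 5: v0=C4 v1=C4 downbeat P1
bar 6: v0=D3 v1=A4 downbeat P5
bar 7: v0=E3 v1=E4 downbeat P8
  -> R7 @ bar 6 tick 0 v(0,): C4->D3 leap 10st
  -> R8 @ bar 6 tick 0 v(0, 1): penult P5 not 3rd/6th
  -> R7 @ bar 6 tick 2 v(1,): A4->B3 leap 10st
  -> R2 @ bar 7 tick 0 v(0, 1): D3/B3 M6 -> E3/E4 P8 similar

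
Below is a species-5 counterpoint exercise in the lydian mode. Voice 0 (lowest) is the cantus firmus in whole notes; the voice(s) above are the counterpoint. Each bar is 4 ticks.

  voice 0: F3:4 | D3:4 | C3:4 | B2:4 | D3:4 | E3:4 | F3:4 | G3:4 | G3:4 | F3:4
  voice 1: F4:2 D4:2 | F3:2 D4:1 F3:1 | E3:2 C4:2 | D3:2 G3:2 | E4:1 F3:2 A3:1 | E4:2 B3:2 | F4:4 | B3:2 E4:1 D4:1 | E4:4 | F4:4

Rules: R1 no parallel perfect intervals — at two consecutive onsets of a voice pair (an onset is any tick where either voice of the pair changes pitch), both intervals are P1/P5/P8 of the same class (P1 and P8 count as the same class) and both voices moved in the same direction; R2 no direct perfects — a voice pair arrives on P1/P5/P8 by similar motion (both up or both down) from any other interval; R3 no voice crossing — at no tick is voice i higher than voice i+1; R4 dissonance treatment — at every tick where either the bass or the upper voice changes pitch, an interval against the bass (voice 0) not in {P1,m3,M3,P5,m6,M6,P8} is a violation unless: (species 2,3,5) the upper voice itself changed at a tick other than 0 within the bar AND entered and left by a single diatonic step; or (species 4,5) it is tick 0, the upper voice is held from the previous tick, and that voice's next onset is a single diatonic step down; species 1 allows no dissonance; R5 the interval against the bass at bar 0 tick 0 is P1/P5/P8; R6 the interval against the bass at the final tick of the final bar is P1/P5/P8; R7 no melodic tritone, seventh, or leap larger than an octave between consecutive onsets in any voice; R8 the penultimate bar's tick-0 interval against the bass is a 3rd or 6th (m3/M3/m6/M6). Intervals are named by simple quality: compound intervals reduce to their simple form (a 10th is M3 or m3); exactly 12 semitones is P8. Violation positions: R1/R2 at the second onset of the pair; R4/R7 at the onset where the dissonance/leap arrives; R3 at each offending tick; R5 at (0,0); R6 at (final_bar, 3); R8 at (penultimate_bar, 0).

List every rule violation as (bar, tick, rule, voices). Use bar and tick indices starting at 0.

bar 0: v0=F3 v1=F4 downbeat P8
bar 1: v0=D3 v1=F3 downbeat m3
bar 2: v0=C3 v1=E3 downbeat M3
bar 3: v0=B2 v1=D3 downbeat m3
bar 4: v0=D3 v1=E4 downbeat M2
bar 5: v0=E3 v1=E4 downbeat P8
bar 6: v0=F3 v1=F4 downbeat P8
bar 7: v0=G3 v1=B3 downbeat M3
bar 8: v0=G3 v1=E4 downbeat M6
bar 9: v0=F3 v1=F4 downbeat P8
  -> R7 @ bar 3 tick 0 v(1,): C4->D3 leap 10st
  -> R4 @ bar 4 tick 0 v(0, 1): D3/E4 M2 untreated
  -> R7 @ bar 4 tick 1 v(1,): E4->F3 leap 11st
  -> R2 @ bar 5 tick 0 v(0, 1): D3/A3 P5 -> E3/E4 P8 similar
  -> R2 @ bar 6 tick 0 v(0, 1): E3/B3 P5 -> F3/F4 P8 similar
  -> R7 @ bar 6 tick 0 v(1,): B3->F4 leap 6st
  -> R7 @ bar 7 tick 0 v(1,): F4->B3 leap 6st

(3, 0, R7, (1,))
(4, 0, R4, (0, 1))
(4, 1, R7, (1,))
(5, 0, R2, (0, 1))
(6, 0, R2, (0, 1))
(6, 0, R7, (1,))
(7, 0, R7, (1,))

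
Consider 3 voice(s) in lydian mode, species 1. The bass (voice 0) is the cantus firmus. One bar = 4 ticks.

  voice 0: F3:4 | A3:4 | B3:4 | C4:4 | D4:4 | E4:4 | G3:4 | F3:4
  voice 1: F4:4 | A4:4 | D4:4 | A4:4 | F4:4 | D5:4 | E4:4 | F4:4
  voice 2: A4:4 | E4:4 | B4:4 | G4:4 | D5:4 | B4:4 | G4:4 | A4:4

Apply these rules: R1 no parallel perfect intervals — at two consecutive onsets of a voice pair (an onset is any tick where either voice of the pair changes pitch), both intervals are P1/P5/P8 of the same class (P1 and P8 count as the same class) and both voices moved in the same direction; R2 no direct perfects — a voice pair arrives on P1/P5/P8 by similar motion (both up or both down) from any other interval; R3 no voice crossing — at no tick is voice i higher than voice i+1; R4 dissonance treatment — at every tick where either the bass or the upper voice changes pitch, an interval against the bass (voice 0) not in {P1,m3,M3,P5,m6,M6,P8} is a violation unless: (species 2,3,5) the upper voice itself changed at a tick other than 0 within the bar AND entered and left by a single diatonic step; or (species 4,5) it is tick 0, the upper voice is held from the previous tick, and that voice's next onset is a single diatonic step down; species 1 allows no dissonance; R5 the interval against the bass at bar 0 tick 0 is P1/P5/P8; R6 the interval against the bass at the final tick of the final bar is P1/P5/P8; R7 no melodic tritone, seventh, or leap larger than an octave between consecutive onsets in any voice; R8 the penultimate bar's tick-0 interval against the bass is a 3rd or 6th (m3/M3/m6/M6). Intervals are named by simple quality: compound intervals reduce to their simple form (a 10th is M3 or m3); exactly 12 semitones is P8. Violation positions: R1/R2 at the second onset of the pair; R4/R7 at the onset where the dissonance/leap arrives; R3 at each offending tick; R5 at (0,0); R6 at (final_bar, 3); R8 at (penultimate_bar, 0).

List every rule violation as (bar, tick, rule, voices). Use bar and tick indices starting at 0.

(0, 0, R5, (0, 2))
(1, 0, R1, (0, 1))
(1, 0, R3, (1, 2))
(1, 1, R3, (1, 2))
(1, 2, R3, (1, 2))
(1, 3, R3, (1, 2))
(2, 0, R2, (0, 2))
(3, 0, R3, (1, 2))
(3, 1, R3, (1, 2))
(3, 2, R3, (1, 2))
(3, 3, R3, (1, 2))
(4, 0, R2, (0, 2))
(5, 0, R3, (1, 2))
(5, 0, R4, (0, 1))
(5, 1, R3, (1, 2))
(5, 2, R3, (1, 2))
(5, 3, R3, (1, 2))
(6, 0, R2, (0, 2))
(6, 0, R7, (1,))
(6, 0, R8, (0, 2))
(7, 3, R6, (0, 2))

bar 0: v0=F3 v1=F4 v2=A4 downbeat M3
bar 1: v0=A3 v1=A4 v2=E4 downbeat P5
bar 2: v0=B3 v1=D4 v2=B4 downbeat P8
bar 3: v0=C4 v1=A4 v2=G4 downbeat P5
bar 4: v0=D4 v1=F4 v2=D5 downbeat P8
bar 5: v0=E4 v1=D5 v2=B4 downbeat P5
bar 6: v0=G3 v1=E4 v2=G4 downbeat P8
bar 7: v0=F3 v1=F4 v2=A4 downbeat M3
  -> R5 @ bar 0 tick 0 v(0, 2): opens on M3
  -> R1 @ bar 1 tick 0 v(0, 1): F3/F4 P8 -> A3/A4 P8 similar
  -> R3 @ bar 1 tick 0 v(1, 2): A4 above E4
  -> R3 @ bar 1 tick 1 v(1, 2): A4 above E4
  -> R3 @ bar 1 tick 2 v(1, 2): A4 above E4
  -> R3 @ bar 1 tick 3 v(1, 2): A4 above E4
  -> R2 @ bar 2 tick 0 v(0, 2): A3/E4 P5 -> B3/B4 P8 similar
  -> R3 @ bar 3 tick 0 v(1, 2): A4 above G4
  -> R3 @ bar 3 tick 1 v(1, 2): A4 above G4
  -> R3 @ bar 3 tick 2 v(1, 2): A4 above G4
  -> R3 @ bar 3 tick 3 v(1, 2): A4 above G4
  -> R2 @ bar 4 tick 0 v(0, 2): C4/G4 P5 -> D4/D5 P8 similar
  -> R3 @ bar 5 tick 0 v(1, 2): D5 above B4
  -> R4 @ bar 5 tick 0 v(0, 1): E4/D5 m7 untreated
  -> R3 @ bar 5 tick 1 v(1, 2): D5 above B4
  -> R3 @ bar 5 tick 2 v(1, 2): D5 above B4
  -> R3 @ bar 5 tick 3 v(1, 2): D5 above B4
  -> R2 @ bar 6 tick 0 v(0, 2): E4/B4 P5 -> G3/G4 P8 similar
  -> R7 @ bar 6 tick 0 v(1,): D5->E4 leap 10st
  -> R8 @ bar 6 tick 0 v(0, 2): penult P8 not 3rd/6th
  -> R6 @ bar 7 tick 3 v(0, 2): closes on M3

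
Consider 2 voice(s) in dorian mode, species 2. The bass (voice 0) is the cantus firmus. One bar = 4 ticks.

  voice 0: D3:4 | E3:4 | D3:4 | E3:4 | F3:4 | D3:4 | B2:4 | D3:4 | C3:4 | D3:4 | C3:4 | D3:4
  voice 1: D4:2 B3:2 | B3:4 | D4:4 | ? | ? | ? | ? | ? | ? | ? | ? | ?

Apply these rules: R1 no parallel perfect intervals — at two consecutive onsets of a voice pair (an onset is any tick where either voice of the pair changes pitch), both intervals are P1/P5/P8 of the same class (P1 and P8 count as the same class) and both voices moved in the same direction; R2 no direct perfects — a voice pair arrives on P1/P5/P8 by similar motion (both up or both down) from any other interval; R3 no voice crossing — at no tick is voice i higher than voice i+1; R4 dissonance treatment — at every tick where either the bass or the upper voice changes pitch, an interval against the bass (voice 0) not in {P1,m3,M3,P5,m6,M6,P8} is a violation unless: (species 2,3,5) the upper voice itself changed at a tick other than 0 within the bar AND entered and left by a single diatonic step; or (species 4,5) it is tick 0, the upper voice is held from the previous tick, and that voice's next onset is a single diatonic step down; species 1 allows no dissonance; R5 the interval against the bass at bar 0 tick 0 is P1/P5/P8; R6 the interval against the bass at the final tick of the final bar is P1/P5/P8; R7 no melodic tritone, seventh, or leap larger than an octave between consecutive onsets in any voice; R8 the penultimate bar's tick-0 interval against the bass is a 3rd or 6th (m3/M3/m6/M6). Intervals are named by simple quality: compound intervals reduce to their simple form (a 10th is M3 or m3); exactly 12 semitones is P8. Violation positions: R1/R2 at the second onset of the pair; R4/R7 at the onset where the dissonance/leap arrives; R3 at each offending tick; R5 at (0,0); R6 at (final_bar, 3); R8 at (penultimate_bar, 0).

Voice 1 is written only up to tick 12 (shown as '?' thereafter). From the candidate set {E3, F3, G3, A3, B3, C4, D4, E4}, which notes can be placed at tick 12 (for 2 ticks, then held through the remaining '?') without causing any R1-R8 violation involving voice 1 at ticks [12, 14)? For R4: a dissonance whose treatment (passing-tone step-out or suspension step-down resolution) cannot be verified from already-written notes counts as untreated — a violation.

{B3, C4, G3}

E3: violates R7
F3: violates R4
G3: legal
A3: violates R4
B3: legal
C4: legal
D4: violates R4
E4: violates R1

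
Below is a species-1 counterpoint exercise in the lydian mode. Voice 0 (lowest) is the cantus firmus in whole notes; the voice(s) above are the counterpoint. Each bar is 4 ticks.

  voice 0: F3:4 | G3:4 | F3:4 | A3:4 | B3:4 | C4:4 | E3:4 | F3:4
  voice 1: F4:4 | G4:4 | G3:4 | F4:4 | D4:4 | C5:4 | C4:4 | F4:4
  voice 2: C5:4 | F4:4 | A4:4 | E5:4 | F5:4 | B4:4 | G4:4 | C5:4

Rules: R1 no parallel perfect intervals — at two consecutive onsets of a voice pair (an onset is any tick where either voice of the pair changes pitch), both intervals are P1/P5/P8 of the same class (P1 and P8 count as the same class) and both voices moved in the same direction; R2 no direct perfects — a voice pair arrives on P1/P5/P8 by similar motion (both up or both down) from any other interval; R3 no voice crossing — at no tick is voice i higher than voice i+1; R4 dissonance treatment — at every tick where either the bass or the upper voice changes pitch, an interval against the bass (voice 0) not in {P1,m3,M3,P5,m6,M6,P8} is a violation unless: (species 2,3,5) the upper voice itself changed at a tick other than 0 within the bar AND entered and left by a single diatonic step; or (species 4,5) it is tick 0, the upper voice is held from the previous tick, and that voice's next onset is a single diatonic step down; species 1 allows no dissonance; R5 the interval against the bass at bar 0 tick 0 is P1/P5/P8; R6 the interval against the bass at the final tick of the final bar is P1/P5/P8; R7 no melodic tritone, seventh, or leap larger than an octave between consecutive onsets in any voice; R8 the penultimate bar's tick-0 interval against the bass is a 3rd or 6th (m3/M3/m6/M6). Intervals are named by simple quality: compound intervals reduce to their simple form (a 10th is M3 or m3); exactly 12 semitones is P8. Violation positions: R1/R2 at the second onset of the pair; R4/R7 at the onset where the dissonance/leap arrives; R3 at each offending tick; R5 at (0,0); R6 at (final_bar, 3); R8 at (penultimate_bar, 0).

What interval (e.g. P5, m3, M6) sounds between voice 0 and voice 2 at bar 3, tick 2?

P5

voice 0=A3 voice 2=E5 -> P5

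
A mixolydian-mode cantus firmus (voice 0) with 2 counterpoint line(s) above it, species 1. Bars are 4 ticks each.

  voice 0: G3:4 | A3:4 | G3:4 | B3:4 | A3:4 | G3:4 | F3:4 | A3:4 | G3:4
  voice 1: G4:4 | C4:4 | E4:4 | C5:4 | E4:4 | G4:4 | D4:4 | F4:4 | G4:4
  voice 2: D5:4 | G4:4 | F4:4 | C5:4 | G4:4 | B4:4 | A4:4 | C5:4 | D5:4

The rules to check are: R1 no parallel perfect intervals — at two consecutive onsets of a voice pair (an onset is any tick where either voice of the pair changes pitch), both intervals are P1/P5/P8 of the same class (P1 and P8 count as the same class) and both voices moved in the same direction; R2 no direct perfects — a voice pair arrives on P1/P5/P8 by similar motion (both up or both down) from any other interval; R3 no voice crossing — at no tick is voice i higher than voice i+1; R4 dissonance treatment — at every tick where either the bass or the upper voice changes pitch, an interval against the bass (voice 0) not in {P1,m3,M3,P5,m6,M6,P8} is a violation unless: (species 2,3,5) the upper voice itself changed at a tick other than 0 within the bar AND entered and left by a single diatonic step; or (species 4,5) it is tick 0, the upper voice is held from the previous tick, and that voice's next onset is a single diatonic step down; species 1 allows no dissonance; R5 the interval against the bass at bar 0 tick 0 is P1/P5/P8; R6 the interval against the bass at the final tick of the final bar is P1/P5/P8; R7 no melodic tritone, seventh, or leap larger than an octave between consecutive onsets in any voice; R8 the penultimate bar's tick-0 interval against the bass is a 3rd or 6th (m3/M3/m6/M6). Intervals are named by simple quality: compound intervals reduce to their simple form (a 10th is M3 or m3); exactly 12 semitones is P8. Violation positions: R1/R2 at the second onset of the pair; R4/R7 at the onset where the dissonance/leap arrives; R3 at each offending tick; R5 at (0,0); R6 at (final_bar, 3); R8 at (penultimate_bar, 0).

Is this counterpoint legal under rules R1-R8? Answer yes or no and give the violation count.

No (11 violations)

bar 0: v0=G3 v1=G4 v2=D5 (P5)
bar 1: v0=A3 v1=C4 v2=G4 (m7)
bar 2: v0=G3 v1=E4 v2=F4 (m7)
bar 3: v0=B3 v1=C5 v2=C5 (m2)
bar 4: v0=A3 v1=E4 v2=G4 (m7)
bar 5: v0=G3 v1=G4 v2=B4 (M3)
bar 6: v0=F3 v1=D4 v2=A4 (M3)
bar 7: v0=A3 v1=F4 v2=C5 (m3)
bar 8: v0=G3 v1=G4 v2=D5 (P5)
  R1 @ bar1.0: G4/D5 P5 -> C4/G4 P5 similar
  R4 @ bar1.0: A3/G4 m7 untreated
  R4 @ bar2.0: G3/F4 m7 untreated
  R2 @ bar3.0: E4/F4 m2 -> C5/C5 P1 similar
  R4 @ bar3.0: B3/C5 m2 untreated
  R4 @ bar3.0: B3/C5 m2 untreated
  R2 @ bar4.0: B3/C5 m2 -> A3/E4 P5 similar
  R4 @ bar4.0: A3/G4 m7 untreated
  R2 @ bar6.0: G4/B4 M3 -> D4/A4 P5 similar
  R1 @ bar7.0: D4/A4 P5 -> F4/C5 P5 similar
  R1 @ bar8.0: F4/C5 P5 -> G4/D5 P5 similar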